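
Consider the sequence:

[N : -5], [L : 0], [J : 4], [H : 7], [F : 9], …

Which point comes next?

[D : 10]

Letter goes N, L, J, H, F → D (letters move back 2 places in the alphabet).
Second coordinate: -5, 0, 4, 7, 9 → 10 (differences are 5, 4, 3, … (decreasing by 1 each time)).
Combining the parts gives [D : 10].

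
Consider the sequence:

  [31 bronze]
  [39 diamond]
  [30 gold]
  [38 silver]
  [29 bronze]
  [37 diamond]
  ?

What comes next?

For the first entry, alternating steps +8, −9, +8, −9, …: 31, 39, 30, 38, 29, 37 → 28.
Rank: bronze, diamond, gold, silver, bronze, diamond → gold (repeats bronze → diamond → gold → silver).
Combining the parts gives [28 gold].

[28 gold]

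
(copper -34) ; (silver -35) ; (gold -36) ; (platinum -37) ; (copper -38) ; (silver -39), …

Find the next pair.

(gold -40)

Metal: repeats copper → silver → gold → platinum, so copper, silver, gold, platinum, copper, silver → gold.
Second coordinate goes -34, -35, -36, -37, -38, -39 → -40 (−1 each step).
Putting it together: (gold -40).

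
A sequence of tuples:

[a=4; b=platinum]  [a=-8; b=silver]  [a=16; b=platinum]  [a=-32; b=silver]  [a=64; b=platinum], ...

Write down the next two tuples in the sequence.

A: ×(-2) each step; 4, -8, 16, -32, 64 → -128 → 256.
B: alternates platinum ↔ silver; platinum, silver, platinum, silver, platinum → silver → platinum.
So the next two tuples are [a=-128; b=silver] and [a=256; b=platinum].

[a=-128; b=silver], [a=256; b=platinum]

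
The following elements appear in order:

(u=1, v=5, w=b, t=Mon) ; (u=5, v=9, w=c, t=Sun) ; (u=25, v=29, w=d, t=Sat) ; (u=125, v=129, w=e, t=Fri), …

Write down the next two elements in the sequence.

(u=625, v=629, w=f, t=Thu), (u=3125, v=3129, w=g, t=Wed)

U: ×5 each step; 1, 5, 25, 125 → 625 → 3125.
V — always 4 more than the u: 5, 9, 29, 129 → 629 → 3129.
For the w, letters move forward 1 place in the alphabet: b, c, d, e → f → g.
T: Mon, Sun, Sat, Fri → Thu → Wed (runs backward through the weekdays Mon→Sun).
So the next two elements are (u=625, v=629, w=f, t=Thu) and (u=3125, v=3129, w=g, t=Wed).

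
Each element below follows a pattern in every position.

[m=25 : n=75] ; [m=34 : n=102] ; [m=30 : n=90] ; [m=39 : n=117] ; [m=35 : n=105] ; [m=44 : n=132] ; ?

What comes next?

[m=40 : n=120]

M goes 25, 34, 30, 39, 35, 44 → 40 (alternating steps +9, −4, +9, −4, …).
N: 75, 102, 90, 117, 105, 132 → 120 (always 3 × the m).
Putting it together: [m=40 : n=120].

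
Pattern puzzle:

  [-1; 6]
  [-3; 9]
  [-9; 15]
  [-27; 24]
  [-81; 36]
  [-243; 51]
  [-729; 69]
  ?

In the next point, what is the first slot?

-2187

For the first slot, ×3 each step: -1, -3, -9, -27, -81, -243, -729 → -2187.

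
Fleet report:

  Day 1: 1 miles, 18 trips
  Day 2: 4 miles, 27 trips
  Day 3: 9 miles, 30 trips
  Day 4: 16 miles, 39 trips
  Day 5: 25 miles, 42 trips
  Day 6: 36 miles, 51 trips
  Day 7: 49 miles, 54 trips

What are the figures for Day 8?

64 miles, 63 trips

Miles: perfect squares: 1², 2², 3², …, so 1, 4, 9, 16, 25, 36, 49 → 64.
Trips: 18, 27, 30, 39, 42, 51, 54 → 63 (alternating steps +9, +3, +9, +3, …).
Putting it together: 64 miles, 63 trips.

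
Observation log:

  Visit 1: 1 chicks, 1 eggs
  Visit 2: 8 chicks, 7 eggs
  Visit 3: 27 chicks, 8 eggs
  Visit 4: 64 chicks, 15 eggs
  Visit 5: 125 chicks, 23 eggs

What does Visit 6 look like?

216 chicks, 38 eggs

Chicks goes 1, 8, 27, 64, 125 → 216 (perfect cubes: 1³, 2³, 3³, …).
Eggs goes 1, 7, 8, 15, 23 → 38 (each term is the sum of the two before it).
Putting it together: 216 chicks, 38 eggs.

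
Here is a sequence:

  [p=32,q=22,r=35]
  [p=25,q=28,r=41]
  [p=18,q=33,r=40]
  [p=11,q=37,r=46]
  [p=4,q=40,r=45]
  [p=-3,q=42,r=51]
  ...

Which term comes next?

P goes 32, 25, 18, 11, 4, -3 → -10 (−7 each step).
Q goes 22, 28, 33, 37, 40, 42 → 43 (differences are 6, 5, 4, … (decreasing by 1 each time)).
R goes 35, 41, 40, 46, 45, 51 → 50 (alternating steps +6, −1, +6, −1, …).
Putting it together: [p=-10,q=43,r=50].

[p=-10,q=43,r=50]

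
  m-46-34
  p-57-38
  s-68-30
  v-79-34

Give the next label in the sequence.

Letter — letters move forward 3 places in the alphabet: m, p, s, v → y.
Second component — +11 each step: 46, 57, 68, 79 → 90.
Third component: alternating steps +4, −8, +4, −8, …; 34, 38, 30, 34 → 26.
Putting it together: y-90-26.

y-90-26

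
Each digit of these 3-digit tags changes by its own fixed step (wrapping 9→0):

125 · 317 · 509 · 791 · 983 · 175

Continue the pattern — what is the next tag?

First digit: +2 each step, mod 10; 1, 3, 5, 7, 9, 1 → 3.
Second digit: −1 each step, mod 10; 2, 1, 0, 9, 8, 7 → 6.
Third digit: +2 each step, mod 10, so 5, 7, 9, 1, 3, 5 → 7.
So the next tag is 367.

367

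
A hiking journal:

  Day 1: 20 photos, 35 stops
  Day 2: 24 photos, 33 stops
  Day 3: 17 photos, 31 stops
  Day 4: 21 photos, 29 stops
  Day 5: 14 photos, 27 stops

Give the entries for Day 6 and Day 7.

18 photos, 25 stops; 11 photos, 23 stops

For the photos, alternating steps +4, −7, +4, −7, …: 20, 24, 17, 21, 14 → 18 → 11.
Stops: −2 each step; 35, 33, 31, 29, 27 → 25 → 23.
So the next two rows are 18 photos, 25 stops and 11 photos, 23 stops.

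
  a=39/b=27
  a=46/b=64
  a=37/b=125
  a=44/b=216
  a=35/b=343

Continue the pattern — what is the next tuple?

a=42/b=512

A: alternating steps +7, −9, +7, −9, …; 39, 46, 37, 44, 35 → 42.
B goes 27, 64, 125, 216, 343 → 512 (perfect cubes: 3³, 4³, 5³, …).
Combining the parts gives a=42/b=512.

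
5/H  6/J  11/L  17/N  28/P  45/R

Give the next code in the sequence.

73/T

First component: 5, 6, 11, 17, 28, 45 → 73 (each term is the sum of the two before it).
Letter — letters move forward 2 places in the alphabet: H, J, L, N, P, R → T.
So the next code is 73/T.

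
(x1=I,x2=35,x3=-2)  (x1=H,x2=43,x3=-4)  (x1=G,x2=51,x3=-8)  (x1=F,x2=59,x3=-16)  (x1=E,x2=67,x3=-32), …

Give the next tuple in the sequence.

X1: letters move back 1 place in the alphabet, so I, H, G, F, E → D.
X2: +8 each step, so 35, 43, 51, 59, 67 → 75.
X3 goes -2, -4, -8, -16, -32 → -64 (×2 each step).
Putting it together: (x1=D,x2=75,x3=-64).

(x1=D,x2=75,x3=-64)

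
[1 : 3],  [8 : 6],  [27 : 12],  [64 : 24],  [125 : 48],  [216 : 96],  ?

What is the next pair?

[343 : 192]

For the first part, perfect cubes: 1³, 2³, 3³, …: 1, 8, 27, 64, 125, 216 → 343.
Second part: ×2 each step, so 3, 6, 12, 24, 48, 96 → 192.
So the next pair is [343 : 192].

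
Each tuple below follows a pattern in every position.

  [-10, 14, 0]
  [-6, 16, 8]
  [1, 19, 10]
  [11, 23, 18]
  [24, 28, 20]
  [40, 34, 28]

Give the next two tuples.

For the first entry, differences are 4, 7, 10, … (increasing by 3 each time): -10, -6, 1, 11, 24, 40 → 59 → 81.
Second entry: 14, 16, 19, 23, 28, 34 → 41 → 49 (differences are 2, 3, 4, … (increasing by 1 each time)).
Third entry: alternating steps +8, +2, +8, +2, …, so 0, 8, 10, 18, 20, 28 → 30 → 38.
So the next two tuples are [59, 41, 30] and [81, 49, 38].

[59, 41, 30], [81, 49, 38]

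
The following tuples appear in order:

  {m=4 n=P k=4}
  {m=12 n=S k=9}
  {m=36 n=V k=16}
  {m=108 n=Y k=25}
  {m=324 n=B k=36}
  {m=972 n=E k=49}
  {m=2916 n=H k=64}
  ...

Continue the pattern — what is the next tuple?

For the m, ×3 each step: 4, 12, 36, 108, 324, 972, 2916 → 8748.
N: P, S, V, Y, B, E, H → K (letters move forward 3 places in the alphabet, wrapping Z→A).
K: 4, 9, 16, 25, 36, 49, 64 → 81 (perfect squares: 2², 3², 4², …).
Putting it together: {m=8748 n=K k=81}.

{m=8748 n=K k=81}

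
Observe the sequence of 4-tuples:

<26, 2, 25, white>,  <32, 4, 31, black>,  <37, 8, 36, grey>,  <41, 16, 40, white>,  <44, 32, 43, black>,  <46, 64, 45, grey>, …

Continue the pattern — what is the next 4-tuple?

<47, 128, 46, white>

First slot goes 26, 32, 37, 41, 44, 46 → 47 (differences are 6, 5, 4, … (decreasing by 1 each time)).
For the second slot, ×2 each step: 2, 4, 8, 16, 32, 64 → 128.
Third slot: differences are 6, 5, 4, … (decreasing by 1 each time), so 25, 31, 36, 40, 43, 45 → 46.
Shade: white, black, grey, white, black, grey → white (repeats white → black → grey).
So the next 4-tuple is <47, 128, 46, white>.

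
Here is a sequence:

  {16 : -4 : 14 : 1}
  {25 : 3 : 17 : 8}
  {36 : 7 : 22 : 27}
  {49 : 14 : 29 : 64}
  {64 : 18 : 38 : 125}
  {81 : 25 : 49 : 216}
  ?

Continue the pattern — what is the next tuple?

{100 : 29 : 62 : 343}

First slot — perfect squares: 4², 5², 6², …: 16, 25, 36, 49, 64, 81 → 100.
For the second slot, alternating steps +7, +4, +7, +4, …: -4, 3, 7, 14, 18, 25 → 29.
Third slot: 14, 17, 22, 29, 38, 49 → 62 (differences are 3, 5, 7, … (increasing by 2 each time)).
Fourth slot: perfect cubes: 1³, 2³, 3³, …, so 1, 8, 27, 64, 125, 216 → 343.
So the next tuple is {100 : 29 : 62 : 343}.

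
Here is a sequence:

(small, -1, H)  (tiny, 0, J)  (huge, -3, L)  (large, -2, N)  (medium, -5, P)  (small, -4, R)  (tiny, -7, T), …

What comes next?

Size — repeats small → tiny → huge → large → medium: small, tiny, huge, large, medium, small, tiny → huge.
Second coordinate goes -1, 0, -3, -2, -5, -4, -7 → -6 (alternating steps +1, −3, +1, −3, …).
Letter: H, J, L, N, P, R, T → V (letters move forward 2 places in the alphabet).
Combining the parts gives (huge, -6, V).

(huge, -6, V)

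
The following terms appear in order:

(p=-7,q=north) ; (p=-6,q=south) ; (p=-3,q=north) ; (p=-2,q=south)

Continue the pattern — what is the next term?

P goes -7, -6, -3, -2 → 1 (alternating steps +1, +3, +1, +3, …).
Q: alternates north ↔ south; north, south, north, south → north.
Combining the parts gives (p=1,q=north).

(p=1,q=north)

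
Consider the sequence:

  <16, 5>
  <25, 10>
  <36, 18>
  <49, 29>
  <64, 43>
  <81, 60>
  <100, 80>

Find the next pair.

<121, 103>

For the first coordinate, perfect squares: 4², 5², 6², …: 16, 25, 36, 49, 64, 81, 100 → 121.
Second coordinate: differences are 5, 8, 11, … (increasing by 3 each time); 5, 10, 18, 29, 43, 60, 80 → 103.
Putting it together: <121, 103>.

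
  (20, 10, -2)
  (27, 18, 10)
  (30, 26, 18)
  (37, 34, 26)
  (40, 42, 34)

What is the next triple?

For the first coordinate, alternating steps +7, +3, +7, +3, …: 20, 27, 30, 37, 40 → 47.
Second coordinate — +8 each step: 10, 18, 26, 34, 42 → 50.
Third coordinate: always the previous value of the second coordinate, so -2, 10, 18, 26, 34 → 42.
So the next triple is (47, 50, 42).

(47, 50, 42)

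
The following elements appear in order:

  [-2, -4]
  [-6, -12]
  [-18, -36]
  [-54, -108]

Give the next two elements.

[-162, -324], [-486, -972]

For the first component, ×3 each step: -2, -6, -18, -54 → -162 → -486.
Second component: always 2 × the first component, so -4, -12, -36, -108 → -324 → -972.
Putting the parts together: [-162, -324] and then [-486, -972].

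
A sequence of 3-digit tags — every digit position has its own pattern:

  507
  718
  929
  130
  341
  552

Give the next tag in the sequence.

First digit: +2 each step, mod 10, so 5, 7, 9, 1, 3, 5 → 7.
For the second digit, +1 each step, mod 10: 0, 1, 2, 3, 4, 5 → 6.
Third digit: +1 each step, mod 10; 7, 8, 9, 0, 1, 2 → 3.
Putting it together: 763.

763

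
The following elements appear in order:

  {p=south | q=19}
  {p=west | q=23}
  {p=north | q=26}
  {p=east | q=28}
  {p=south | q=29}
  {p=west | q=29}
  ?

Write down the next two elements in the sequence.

P: repeats south → west → north → east, so south, west, north, east, south, west → north → east.
Q: differences are 4, 3, 2, … (decreasing by 1 each time), so 19, 23, 26, 28, 29, 29 → 28 → 26.
So the next two elements are {p=north | q=28} and {p=east | q=26}.

{p=north | q=28}, {p=east | q=26}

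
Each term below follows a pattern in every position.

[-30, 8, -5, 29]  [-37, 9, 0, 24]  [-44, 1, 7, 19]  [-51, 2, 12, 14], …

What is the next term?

[-58, -6, 19, 9]

First slot: −7 each step, so -30, -37, -44, -51 → -58.
Second slot goes 8, 9, 1, 2 → -6 (alternating steps +1, −8, +1, −8, …).
Third slot: alternating steps +5, +7, +5, +7, …, so -5, 0, 7, 12 → 19.
Fourth slot: 29, 24, 19, 14 → 9 (−5 each step).
Putting it together: [-58, -6, 19, 9].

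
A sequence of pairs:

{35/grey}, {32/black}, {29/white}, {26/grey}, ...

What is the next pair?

{23/black}

First value: 35, 32, 29, 26 → 23 (−3 each step).
Shade goes grey, black, white, grey → black (repeats grey → black → white).
Putting it together: {23/black}.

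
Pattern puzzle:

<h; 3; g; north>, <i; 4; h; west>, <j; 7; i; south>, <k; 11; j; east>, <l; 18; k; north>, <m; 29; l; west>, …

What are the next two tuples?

<n; 47; m; south>, <o; 76; n; east>

First letter: h, i, j, k, l, m → n → o (letters move forward 1 place in the alphabet).
Second value — each term is the sum of the two before it: 3, 4, 7, 11, 18, 29 → 47 → 76.
Second letter: letters move forward 1 place in the alphabet, so g, h, i, j, k, l → m → n.
Direction: north, west, south, east, north, west → south → east (repeats north → west → south → east).
Putting the parts together: <n; 47; m; south> and then <o; 76; n; east>.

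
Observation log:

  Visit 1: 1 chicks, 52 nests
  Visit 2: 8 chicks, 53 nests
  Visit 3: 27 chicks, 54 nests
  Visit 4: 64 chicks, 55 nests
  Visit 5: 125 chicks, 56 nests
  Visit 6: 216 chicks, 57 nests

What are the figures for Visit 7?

For the chicks, perfect cubes: 1³, 2³, 3³, …: 1, 8, 27, 64, 125, 216 → 343.
Nests: 52, 53, 54, 55, 56, 57 → 58 (+1 each step).
Combining the parts gives 343 chicks, 58 nests.

343 chicks, 58 nests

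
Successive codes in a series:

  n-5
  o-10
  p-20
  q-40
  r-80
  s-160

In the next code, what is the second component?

Second component: ×2 each step; 5, 10, 20, 40, 80, 160 → 320.

320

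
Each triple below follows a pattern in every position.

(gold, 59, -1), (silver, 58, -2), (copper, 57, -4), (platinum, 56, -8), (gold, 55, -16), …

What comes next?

For the metal, repeats gold → silver → copper → platinum: gold, silver, copper, platinum, gold → silver.
Second part: −1 each step, so 59, 58, 57, 56, 55 → 54.
For the third part, ×2 each step: -1, -2, -4, -8, -16 → -32.
So the next triple is (silver, 54, -32).

(silver, 54, -32)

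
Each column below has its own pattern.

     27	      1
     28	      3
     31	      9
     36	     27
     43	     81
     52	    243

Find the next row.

63  729

First component — differences are 1, 3, 5, … (increasing by 2 each time): 27, 28, 31, 36, 43, 52 → 63.
Second component: ×3 each step, so 1, 3, 9, 27, 81, 243 → 729.
Combining the parts gives 63  729.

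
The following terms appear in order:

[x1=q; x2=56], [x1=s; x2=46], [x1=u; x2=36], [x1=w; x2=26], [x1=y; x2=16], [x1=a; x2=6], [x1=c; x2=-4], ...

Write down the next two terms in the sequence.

[x1=e; x2=-14], [x1=g; x2=-24]

X1: letters move forward 2 places in the alphabet, wrapping Z→A; q, s, u, w, y, a, c → e → g.
For the x2, −10 each step: 56, 46, 36, 26, 16, 6, -4 → -14 → -24.
So the next two terms are [x1=e; x2=-14] and [x1=g; x2=-24].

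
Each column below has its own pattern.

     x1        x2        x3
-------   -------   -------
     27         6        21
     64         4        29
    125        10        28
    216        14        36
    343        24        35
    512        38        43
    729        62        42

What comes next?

Column x1: perfect cubes: 3³, 4³, 5³, …, so 27, 64, 125, 216, 343, 512, 729 → 1000.
Column x2 — each term is the sum of the two before it: 6, 4, 10, 14, 24, 38, 62 → 100.
Column x3 — alternating steps +8, −1, +8, −1, …: 21, 29, 28, 36, 35, 43, 42 → 50.
Putting it together: 1000  100  50.

1000  100  50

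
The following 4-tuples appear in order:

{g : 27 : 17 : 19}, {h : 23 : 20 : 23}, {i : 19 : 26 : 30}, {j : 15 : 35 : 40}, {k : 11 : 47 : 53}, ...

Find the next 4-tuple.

Letter: g, h, i, j, k → l (letters move forward 1 place in the alphabet).
Second coordinate goes 27, 23, 19, 15, 11 → 7 (−4 each step).
Third coordinate — differences are 3, 6, 9, … (increasing by 3 each time): 17, 20, 26, 35, 47 → 62.
Fourth coordinate — differences are 4, 7, 10, … (increasing by 3 each time): 19, 23, 30, 40, 53 → 69.
Putting it together: {l : 7 : 62 : 69}.

{l : 7 : 62 : 69}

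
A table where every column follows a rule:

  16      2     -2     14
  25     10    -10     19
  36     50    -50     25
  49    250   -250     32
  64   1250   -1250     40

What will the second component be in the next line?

6250

First component goes 16, 25, 36, 49, 64 → 81 (perfect squares: 4², 5², 6², …).
Second component: ×5 each step; 2, 10, 50, 250, 1250 → 6250.
For the third component, ×5 each step: -2, -10, -50, -250, -1250 → -6250.
Fourth component: 14, 19, 25, 32, 40 → 49 (differences are 5, 6, 7, … (increasing by 1 each time)).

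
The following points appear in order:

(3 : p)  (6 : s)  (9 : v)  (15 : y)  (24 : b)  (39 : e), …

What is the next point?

(63 : h)

For the first part, each term is the sum of the two before it: 3, 6, 9, 15, 24, 39 → 63.
Letter goes p, s, v, y, b, e → h (letters move forward 3 places in the alphabet, wrapping Z→A).
Combining the parts gives (63 : h).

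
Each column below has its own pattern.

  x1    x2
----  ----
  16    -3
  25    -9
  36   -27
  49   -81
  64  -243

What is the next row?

For the column x1, perfect squares: 4², 5², 6², …: 16, 25, 36, 49, 64 → 81.
Column x2 — ×3 each step: -3, -9, -27, -81, -243 → -729.
Putting it together: 81  -729.

81  -729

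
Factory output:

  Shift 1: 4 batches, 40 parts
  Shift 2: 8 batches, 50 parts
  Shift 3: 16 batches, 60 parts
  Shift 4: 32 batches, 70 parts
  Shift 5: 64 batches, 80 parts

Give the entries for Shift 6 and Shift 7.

128 batches, 90 parts; 256 batches, 100 parts

For the batches, ×2 each step: 4, 8, 16, 32, 64 → 128 → 256.
Parts goes 40, 50, 60, 70, 80 → 90 → 100 (+10 each step).
So the next two records are 128 batches, 90 parts and 256 batches, 100 parts.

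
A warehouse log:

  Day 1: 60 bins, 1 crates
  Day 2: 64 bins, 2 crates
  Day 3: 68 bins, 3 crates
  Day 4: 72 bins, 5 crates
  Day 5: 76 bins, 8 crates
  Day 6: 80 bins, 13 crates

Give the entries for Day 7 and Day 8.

Bins goes 60, 64, 68, 72, 76, 80 → 84 → 88 (+4 each step).
For the crates, each term is the sum of the two before it: 1, 2, 3, 5, 8, 13 → 21 → 34.
So the next two records are 84 bins, 21 crates and 88 bins, 34 crates.

84 bins, 21 crates; 88 bins, 34 crates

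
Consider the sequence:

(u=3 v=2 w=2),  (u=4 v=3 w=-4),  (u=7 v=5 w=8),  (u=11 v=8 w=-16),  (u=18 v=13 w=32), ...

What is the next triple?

U — each term is the sum of the two before it: 3, 4, 7, 11, 18 → 29.
For the v, each term is the sum of the two before it: 2, 3, 5, 8, 13 → 21.
W: ×(-2) each step; 2, -4, 8, -16, 32 → -64.
So the next triple is (u=29 v=21 w=-64).

(u=29 v=21 w=-64)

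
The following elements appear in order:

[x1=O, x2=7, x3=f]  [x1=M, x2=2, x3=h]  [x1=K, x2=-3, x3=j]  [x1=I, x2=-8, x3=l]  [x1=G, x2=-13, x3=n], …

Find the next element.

[x1=E, x2=-18, x3=p]

X1: letters move back 2 places in the alphabet; O, M, K, I, G → E.
X2 — −5 each step: 7, 2, -3, -8, -13 → -18.
X3: letters move forward 2 places in the alphabet; f, h, j, l, n → p.
Putting it together: [x1=E, x2=-18, x3=p].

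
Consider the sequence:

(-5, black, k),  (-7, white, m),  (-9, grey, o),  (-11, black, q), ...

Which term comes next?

First entry goes -5, -7, -9, -11 → -13 (−2 each step).
Shade: repeats black → white → grey, so black, white, grey, black → white.
For the letter, letters move forward 2 places in the alphabet: k, m, o, q → s.
Putting it together: (-13, white, s).

(-13, white, s)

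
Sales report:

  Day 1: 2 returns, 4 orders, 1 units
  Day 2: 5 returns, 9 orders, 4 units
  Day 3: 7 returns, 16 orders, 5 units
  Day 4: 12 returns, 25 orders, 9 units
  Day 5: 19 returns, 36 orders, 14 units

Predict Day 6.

Returns goes 2, 5, 7, 12, 19 → 31 (each term is the sum of the two before it).
Orders: perfect squares: 2², 3², 4², …, so 4, 9, 16, 25, 36 → 49.
Units: 1, 4, 5, 9, 14 → 23 (each term is the sum of the two before it).
Putting it together: 31 returns, 49 orders, 23 units.

31 returns, 49 orders, 23 units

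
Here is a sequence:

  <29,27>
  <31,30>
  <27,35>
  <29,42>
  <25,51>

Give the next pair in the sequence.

<27,62>

First coordinate: 29, 31, 27, 29, 25 → 27 (alternating steps +2, −4, +2, −4, …).
Second coordinate: differences are 3, 5, 7, … (increasing by 2 each time), so 27, 30, 35, 42, 51 → 62.
So the next pair is <27,62>.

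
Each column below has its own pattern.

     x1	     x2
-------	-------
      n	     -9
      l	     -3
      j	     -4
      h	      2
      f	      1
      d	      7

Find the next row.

Column x1 goes n, l, j, h, f, d → b (letters move back 2 places in the alphabet).
Column x2: alternating steps +6, −1, +6, −1, …; -9, -3, -4, 2, 1, 7 → 6.
Combining the parts gives b  6.

b  6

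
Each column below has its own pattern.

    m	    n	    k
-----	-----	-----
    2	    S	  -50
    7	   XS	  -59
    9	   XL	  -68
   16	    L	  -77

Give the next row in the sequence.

25  M  -86

Column m: 2, 7, 9, 16 → 25 (each term is the sum of the two before it).
Column n: runs backward through clothing sizes XS→XL, so S, XS, XL, L → M.
For the column k, −9 each step: -50, -59, -68, -77 → -86.
So the next row is 25  M  -86.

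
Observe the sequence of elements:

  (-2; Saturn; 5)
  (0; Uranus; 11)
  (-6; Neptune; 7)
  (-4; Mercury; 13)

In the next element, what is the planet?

Planet: Saturn, Uranus, Neptune, Mercury → Venus (runs through the planets Mercury→Neptune).

Venus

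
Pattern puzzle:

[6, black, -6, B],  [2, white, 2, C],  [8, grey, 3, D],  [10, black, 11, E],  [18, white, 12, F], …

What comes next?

First coordinate: each term is the sum of the two before it, so 6, 2, 8, 10, 18 → 28.
Shade: repeats black → white → grey, so black, white, grey, black, white → grey.
Third coordinate: alternating steps +8, +1, +8, +1, …; -6, 2, 3, 11, 12 → 20.
Letter: letters move forward 1 place in the alphabet; B, C, D, E, F → G.
Combining the parts gives [28, grey, 20, G].

[28, grey, 20, G]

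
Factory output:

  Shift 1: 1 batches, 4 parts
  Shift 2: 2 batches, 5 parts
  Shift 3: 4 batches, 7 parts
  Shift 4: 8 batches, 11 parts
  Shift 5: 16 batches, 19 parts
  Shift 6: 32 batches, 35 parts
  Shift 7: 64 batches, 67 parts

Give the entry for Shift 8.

Batches — ×2 each step: 1, 2, 4, 8, 16, 32, 64 → 128.
Parts — always 3 more than the batches: 4, 5, 7, 11, 19, 35, 67 → 131.
So the next record is 128 batches, 131 parts.

128 batches, 131 parts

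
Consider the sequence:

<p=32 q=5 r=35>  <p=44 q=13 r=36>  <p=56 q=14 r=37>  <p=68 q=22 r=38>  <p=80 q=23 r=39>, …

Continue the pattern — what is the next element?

P: +12 each step, so 32, 44, 56, 68, 80 → 92.
Q: alternating steps +8, +1, +8, +1, …, so 5, 13, 14, 22, 23 → 31.
R: +1 each step; 35, 36, 37, 38, 39 → 40.
Combining the parts gives <p=92 q=31 r=40>.

<p=92 q=31 r=40>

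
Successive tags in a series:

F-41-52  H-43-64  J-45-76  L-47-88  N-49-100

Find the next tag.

P-51-112

Letter: letters move forward 2 places in the alphabet; F, H, J, L, N → P.
Second component: +2 each step; 41, 43, 45, 47, 49 → 51.
Third component: +12 each step; 52, 64, 76, 88, 100 → 112.
So the next tag is P-51-112.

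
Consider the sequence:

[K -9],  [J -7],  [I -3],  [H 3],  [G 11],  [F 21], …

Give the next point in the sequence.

Letter: letters move back 1 place in the alphabet; K, J, I, H, G, F → E.
For the second slot, differences are 2, 4, 6, … (increasing by 2 each time): -9, -7, -3, 3, 11, 21 → 33.
So the next point is [E 33].

[E 33]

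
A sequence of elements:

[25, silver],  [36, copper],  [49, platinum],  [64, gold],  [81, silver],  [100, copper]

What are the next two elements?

First entry: perfect squares: 5², 6², 7², …; 25, 36, 49, 64, 81, 100 → 121 → 144.
Metal goes silver, copper, platinum, gold, silver, copper → platinum → gold (repeats silver → copper → platinum → gold).
Putting the parts together: [121, platinum] and then [144, gold].

[121, platinum], [144, gold]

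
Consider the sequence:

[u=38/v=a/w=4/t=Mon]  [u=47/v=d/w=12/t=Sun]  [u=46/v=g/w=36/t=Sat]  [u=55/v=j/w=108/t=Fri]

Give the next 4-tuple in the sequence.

[u=54/v=m/w=324/t=Thu]

For the u, alternating steps +9, −1, +9, −1, …: 38, 47, 46, 55 → 54.
V: letters move forward 3 places in the alphabet, so a, d, g, j → m.
W: ×3 each step; 4, 12, 36, 108 → 324.
For the t, runs backward through the weekdays Mon→Sun: Mon, Sun, Sat, Fri → Thu.
Combining the parts gives [u=54/v=m/w=324/t=Thu].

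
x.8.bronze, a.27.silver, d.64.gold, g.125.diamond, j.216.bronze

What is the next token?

m.343.silver

Letter: x, a, d, g, j → m (letters move forward 3 places in the alphabet, wrapping Z→A).
Second component: perfect cubes: 2³, 3³, 4³, …, so 8, 27, 64, 125, 216 → 343.
For the rank, repeats bronze → silver → gold → diamond: bronze, silver, gold, diamond, bronze → silver.
Combining the parts gives m.343.silver.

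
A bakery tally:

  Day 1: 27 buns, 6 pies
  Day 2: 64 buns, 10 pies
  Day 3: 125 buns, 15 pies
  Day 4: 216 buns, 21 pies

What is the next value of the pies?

Buns: perfect cubes: 3³, 4³, 5³, …, so 27, 64, 125, 216 → 343.
Pies — differences are 4, 5, 6, … (increasing by 1 each time): 6, 10, 15, 21 → 28.

28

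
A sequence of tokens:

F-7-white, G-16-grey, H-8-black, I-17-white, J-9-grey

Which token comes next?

Letter: letters move forward 1 place in the alphabet; F, G, H, I, J → K.
Second component: 7, 16, 8, 17, 9 → 18 (alternating steps +9, −8, +9, −8, …).
Shade goes white, grey, black, white, grey → black (repeats white → grey → black).
Combining the parts gives K-18-black.

K-18-black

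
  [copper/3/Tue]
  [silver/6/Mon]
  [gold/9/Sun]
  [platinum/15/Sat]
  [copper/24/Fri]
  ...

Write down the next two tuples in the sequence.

[silver/39/Thu], [gold/63/Wed]

Metal: copper, silver, gold, platinum, copper → silver → gold (repeats copper → silver → gold → platinum).
Second part goes 3, 6, 9, 15, 24 → 39 → 63 (each term is the sum of the two before it).
Day: Tue, Mon, Sun, Sat, Fri → Thu → Wed (runs backward through the weekdays Mon→Sun).
So the next two tuples are [silver/39/Thu] and [gold/63/Wed].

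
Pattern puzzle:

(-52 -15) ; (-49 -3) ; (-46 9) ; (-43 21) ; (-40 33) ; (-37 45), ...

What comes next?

First coordinate goes -52, -49, -46, -43, -40, -37 → -34 (+3 each step).
Second coordinate — +12 each step: -15, -3, 9, 21, 33, 45 → 57.
Combining the parts gives (-34 57).

(-34 57)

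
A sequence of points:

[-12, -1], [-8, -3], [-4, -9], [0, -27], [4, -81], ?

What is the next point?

First component: +4 each step, so -12, -8, -4, 0, 4 → 8.
Second component goes -1, -3, -9, -27, -81 → -243 (×3 each step).
So the next point is [8, -243].

[8, -243]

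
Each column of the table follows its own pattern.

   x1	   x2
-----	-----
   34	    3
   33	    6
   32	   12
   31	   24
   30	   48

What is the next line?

For the column x1, −1 each step: 34, 33, 32, 31, 30 → 29.
Column x2 — ×2 each step: 3, 6, 12, 24, 48 → 96.
Putting it together: 29  96.

29  96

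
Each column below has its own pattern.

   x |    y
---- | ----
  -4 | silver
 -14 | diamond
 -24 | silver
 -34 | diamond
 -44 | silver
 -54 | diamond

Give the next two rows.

-64  silver; -74  diamond

Column x — −10 each step: -4, -14, -24, -34, -44, -54 → -64 → -74.
Column y — alternates silver ↔ diamond: silver, diamond, silver, diamond, silver, diamond → silver → diamond.
So the next two rows are -64  silver and -74  diamond.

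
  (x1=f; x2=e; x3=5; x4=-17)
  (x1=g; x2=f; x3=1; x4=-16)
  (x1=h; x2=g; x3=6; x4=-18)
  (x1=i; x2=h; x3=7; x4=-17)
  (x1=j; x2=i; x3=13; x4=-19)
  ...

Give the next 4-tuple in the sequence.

X1 — letters move forward 1 place in the alphabet: f, g, h, i, j → k.
X2 goes e, f, g, h, i → j (letters move forward 1 place in the alphabet).
X3 — each term is the sum of the two before it: 5, 1, 6, 7, 13 → 20.
X4: alternating steps +1, −2, +1, −2, …, so -17, -16, -18, -17, -19 → -18.
Combining the parts gives (x1=k; x2=j; x3=20; x4=-18).

(x1=k; x2=j; x3=20; x4=-18)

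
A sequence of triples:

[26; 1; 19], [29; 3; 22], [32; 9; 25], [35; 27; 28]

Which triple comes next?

[38; 81; 31]

For the first entry, +3 each step: 26, 29, 32, 35 → 38.
Second entry goes 1, 3, 9, 27 → 81 (×3 each step).
Third entry — +3 each step: 19, 22, 25, 28 → 31.
So the next triple is [38; 81; 31].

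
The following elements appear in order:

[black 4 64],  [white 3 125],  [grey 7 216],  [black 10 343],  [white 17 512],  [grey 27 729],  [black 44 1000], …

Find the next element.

Shade: repeats black → white → grey; black, white, grey, black, white, grey, black → white.
Second part: 4, 3, 7, 10, 17, 27, 44 → 71 (each term is the sum of the two before it).
For the third part, perfect cubes: 4³, 5³, 6³, …: 64, 125, 216, 343, 512, 729, 1000 → 1331.
So the next element is [white 71 1331].

[white 71 1331]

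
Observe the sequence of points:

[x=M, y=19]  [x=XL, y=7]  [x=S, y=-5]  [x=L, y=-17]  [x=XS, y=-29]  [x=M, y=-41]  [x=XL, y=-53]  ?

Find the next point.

For the x, repeats M → XL → S → L → XS: M, XL, S, L, XS, M, XL → S.
Y — −12 each step: 19, 7, -5, -17, -29, -41, -53 → -65.
So the next point is [x=S, y=-65].

[x=S, y=-65]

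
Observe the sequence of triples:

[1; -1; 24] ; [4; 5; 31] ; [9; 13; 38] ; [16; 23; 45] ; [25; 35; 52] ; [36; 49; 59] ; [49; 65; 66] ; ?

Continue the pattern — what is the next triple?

First part goes 1, 4, 9, 16, 25, 36, 49 → 64 (perfect squares: 1², 2², 3², …).
Second part: differences are 6, 8, 10, … (increasing by 2 each time); -1, 5, 13, 23, 35, 49, 65 → 83.
Third part goes 24, 31, 38, 45, 52, 59, 66 → 73 (+7 each step).
Combining the parts gives [64; 83; 73].

[64; 83; 73]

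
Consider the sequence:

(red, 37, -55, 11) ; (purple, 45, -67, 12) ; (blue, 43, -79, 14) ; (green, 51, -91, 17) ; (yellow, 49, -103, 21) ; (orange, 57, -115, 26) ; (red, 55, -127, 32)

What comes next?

Colour — repeats red → purple → blue → green → yellow → orange: red, purple, blue, green, yellow, orange, red → purple.
Second part: alternating steps +8, −2, +8, −2, …, so 37, 45, 43, 51, 49, 57, 55 → 63.
For the third part, −12 each step: -55, -67, -79, -91, -103, -115, -127 → -139.
Fourth part: differences are 1, 2, 3, … (increasing by 1 each time); 11, 12, 14, 17, 21, 26, 32 → 39.
Putting it together: (purple, 63, -139, 39).

(purple, 63, -139, 39)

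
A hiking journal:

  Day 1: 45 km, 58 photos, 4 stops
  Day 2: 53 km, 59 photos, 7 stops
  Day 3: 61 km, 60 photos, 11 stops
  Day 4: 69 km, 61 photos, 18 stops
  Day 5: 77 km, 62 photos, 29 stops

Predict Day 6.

85 km, 63 photos, 47 stops

Km — +8 each step: 45, 53, 61, 69, 77 → 85.
Photos: +1 each step; 58, 59, 60, 61, 62 → 63.
Stops — each term is the sum of the two before it: 4, 7, 11, 18, 29 → 47.
Combining the parts gives 85 km, 63 photos, 47 stops.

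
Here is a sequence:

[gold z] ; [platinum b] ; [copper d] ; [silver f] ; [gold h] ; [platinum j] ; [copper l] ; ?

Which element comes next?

Metal: repeats gold → platinum → copper → silver; gold, platinum, copper, silver, gold, platinum, copper → silver.
For the letter, letters move forward 2 places in the alphabet, wrapping Z→A: z, b, d, f, h, j, l → n.
Combining the parts gives [silver n].

[silver n]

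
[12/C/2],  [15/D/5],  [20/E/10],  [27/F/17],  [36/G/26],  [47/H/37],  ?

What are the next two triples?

[60/I/50], [75/J/65]

First slot: 12, 15, 20, 27, 36, 47 → 60 → 75 (differences are 3, 5, 7, … (increasing by 2 each time)).
Letter: C, D, E, F, G, H → I → J (letters move forward 1 place in the alphabet).
Third slot — always 10 less than the first slot: 2, 5, 10, 17, 26, 37 → 50 → 65.
So the next two triples are [60/I/50] and [75/J/65].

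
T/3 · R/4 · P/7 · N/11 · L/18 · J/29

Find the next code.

Letter: T, R, P, N, L, J → H (letters move back 2 places in the alphabet).
For the second component, each term is the sum of the two before it: 3, 4, 7, 11, 18, 29 → 47.
Combining the parts gives H/47.

H/47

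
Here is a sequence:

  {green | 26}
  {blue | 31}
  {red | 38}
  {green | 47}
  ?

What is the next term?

For the colour, repeats green → blue → red: green, blue, red, green → blue.
Second entry: differences are 5, 7, 9, … (increasing by 2 each time); 26, 31, 38, 47 → 58.
Putting it together: {blue | 58}.

{blue | 58}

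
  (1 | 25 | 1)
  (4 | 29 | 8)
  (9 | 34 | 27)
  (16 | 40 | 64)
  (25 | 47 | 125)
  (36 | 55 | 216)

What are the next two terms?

(49 | 64 | 343), (64 | 74 | 512)

First slot: perfect squares: 1², 2², 3², …; 1, 4, 9, 16, 25, 36 → 49 → 64.
Second slot: differences are 4, 5, 6, … (increasing by 1 each time); 25, 29, 34, 40, 47, 55 → 64 → 74.
Third slot — perfect cubes: 1³, 2³, 3³, …: 1, 8, 27, 64, 125, 216 → 343 → 512.
Putting the parts together: (49 | 64 | 343) and then (64 | 74 | 512).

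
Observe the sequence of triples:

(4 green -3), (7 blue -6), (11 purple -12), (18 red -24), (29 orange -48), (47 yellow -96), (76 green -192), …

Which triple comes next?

For the first part, each term is the sum of the two before it: 4, 7, 11, 18, 29, 47, 76 → 123.
Colour goes green, blue, purple, red, orange, yellow, green → blue (repeats green → blue → purple → red → orange → yellow).
Third part: -3, -6, -12, -24, -48, -96, -192 → -384 (×2 each step).
Putting it together: (123 blue -384).

(123 blue -384)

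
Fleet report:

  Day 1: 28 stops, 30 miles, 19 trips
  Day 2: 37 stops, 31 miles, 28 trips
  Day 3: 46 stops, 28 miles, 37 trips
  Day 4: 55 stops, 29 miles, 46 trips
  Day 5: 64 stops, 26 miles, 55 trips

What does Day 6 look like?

Stops — +9 each step: 28, 37, 46, 55, 64 → 73.
Miles: alternating steps +1, −3, +1, −3, …, so 30, 31, 28, 29, 26 → 27.
Trips — always 9 less than the stops: 19, 28, 37, 46, 55 → 64.
So the next line is 73 stops, 27 miles, 64 trips.

73 stops, 27 miles, 64 trips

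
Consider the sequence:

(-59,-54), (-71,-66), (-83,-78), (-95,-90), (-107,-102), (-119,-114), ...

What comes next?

For the first part, −12 each step: -59, -71, -83, -95, -107, -119 → -131.
For the second part, always 5 more than the first part: -54, -66, -78, -90, -102, -114 → -126.
Putting it together: (-131,-126).

(-131,-126)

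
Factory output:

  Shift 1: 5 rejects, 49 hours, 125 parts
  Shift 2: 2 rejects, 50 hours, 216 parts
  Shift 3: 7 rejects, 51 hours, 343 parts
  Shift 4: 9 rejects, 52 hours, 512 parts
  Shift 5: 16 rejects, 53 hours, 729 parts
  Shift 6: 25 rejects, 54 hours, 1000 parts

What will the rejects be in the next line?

Rejects: each term is the sum of the two before it; 5, 2, 7, 9, 16, 25 → 41.
For the hours, +1 each step: 49, 50, 51, 52, 53, 54 → 55.
For the parts, perfect cubes: 5³, 6³, 7³, …: 125, 216, 343, 512, 729, 1000 → 1331.

41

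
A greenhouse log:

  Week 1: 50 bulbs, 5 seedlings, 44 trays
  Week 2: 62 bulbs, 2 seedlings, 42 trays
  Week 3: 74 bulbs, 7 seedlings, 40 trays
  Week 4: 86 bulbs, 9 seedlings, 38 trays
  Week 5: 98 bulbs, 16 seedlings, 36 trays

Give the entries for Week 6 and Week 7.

Bulbs — +12 each step: 50, 62, 74, 86, 98 → 110 → 122.
Seedlings — each term is the sum of the two before it: 5, 2, 7, 9, 16 → 25 → 41.
Trays: 44, 42, 40, 38, 36 → 34 → 32 (−2 each step).
Putting the parts together: 110 bulbs, 25 seedlings, 34 trays and then 122 bulbs, 41 seedlings, 32 trays.

110 bulbs, 25 seedlings, 34 trays; 122 bulbs, 41 seedlings, 32 trays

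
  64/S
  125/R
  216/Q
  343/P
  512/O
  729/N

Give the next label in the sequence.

1000/M

For the first component, perfect cubes: 4³, 5³, 6³, …: 64, 125, 216, 343, 512, 729 → 1000.
Letter goes S, R, Q, P, O, N → M (letters move back 1 place in the alphabet).
Putting it together: 1000/M.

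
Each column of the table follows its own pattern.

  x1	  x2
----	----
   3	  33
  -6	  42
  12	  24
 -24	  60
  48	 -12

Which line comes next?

Column x1: ×(-2) each step; 3, -6, 12, -24, 48 → -96.
Column x2: together with the column x1 always sums to 36, so 33, 42, 24, 60, -12 → 132.
So the next line is -96  132.

-96  132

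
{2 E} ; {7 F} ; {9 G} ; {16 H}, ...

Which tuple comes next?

First value — each term is the sum of the two before it: 2, 7, 9, 16 → 25.
Letter goes E, F, G, H → I (letters move forward 1 place in the alphabet).
Combining the parts gives {25 I}.

{25 I}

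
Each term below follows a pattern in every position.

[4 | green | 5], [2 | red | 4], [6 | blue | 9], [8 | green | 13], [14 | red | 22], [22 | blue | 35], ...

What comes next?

First entry — each term is the sum of the two before it: 4, 2, 6, 8, 14, 22 → 36.
Colour: repeats green → red → blue, so green, red, blue, green, red, blue → green.
Third entry goes 5, 4, 9, 13, 22, 35 → 57 (each term is the sum of the two before it).
So the next term is [36 | green | 57].

[36 | green | 57]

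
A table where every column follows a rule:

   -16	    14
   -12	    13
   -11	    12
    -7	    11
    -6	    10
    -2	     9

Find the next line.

First component: alternating steps +4, +1, +4, +1, …, so -16, -12, -11, -7, -6, -2 → -1.
Second component — −1 each step: 14, 13, 12, 11, 10, 9 → 8.
Putting it together: -1  8.

-1  8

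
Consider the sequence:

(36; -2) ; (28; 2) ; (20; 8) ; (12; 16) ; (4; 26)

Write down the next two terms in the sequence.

(-4; 38), (-12; 52)

First slot goes 36, 28, 20, 12, 4 → -4 → -12 (−8 each step).
Second slot goes -2, 2, 8, 16, 26 → 38 → 52 (differences are 4, 6, 8, … (increasing by 2 each time)).
Putting the parts together: (-4; 38) and then (-12; 52).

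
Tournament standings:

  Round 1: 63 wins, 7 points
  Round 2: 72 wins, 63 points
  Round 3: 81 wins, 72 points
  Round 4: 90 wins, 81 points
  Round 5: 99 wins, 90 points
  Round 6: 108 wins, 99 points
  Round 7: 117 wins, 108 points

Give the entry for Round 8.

For the wins, +9 each step: 63, 72, 81, 90, 99, 108, 117 → 126.
For the points, always the previous value of the wins: 7, 63, 72, 81, 90, 99, 108 → 117.
Putting it together: 126 wins, 117 points.

126 wins, 117 points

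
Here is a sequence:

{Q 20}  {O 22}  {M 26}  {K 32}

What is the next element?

Letter goes Q, O, M, K → I (letters move back 2 places in the alphabet).
Second slot: 20, 22, 26, 32 → 40 (differences are 2, 4, 6, … (increasing by 2 each time)).
Putting it together: {I 40}.

{I 40}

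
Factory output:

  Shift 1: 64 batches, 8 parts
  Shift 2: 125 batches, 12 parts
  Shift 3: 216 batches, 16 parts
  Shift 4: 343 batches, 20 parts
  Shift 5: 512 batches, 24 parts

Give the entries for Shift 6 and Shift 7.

For the batches, perfect cubes: 4³, 5³, 6³, …: 64, 125, 216, 343, 512 → 729 → 1000.
For the parts, +4 each step: 8, 12, 16, 20, 24 → 28 → 32.
Putting the parts together: 729 batches, 28 parts and then 1000 batches, 32 parts.

729 batches, 28 parts; 1000 batches, 32 parts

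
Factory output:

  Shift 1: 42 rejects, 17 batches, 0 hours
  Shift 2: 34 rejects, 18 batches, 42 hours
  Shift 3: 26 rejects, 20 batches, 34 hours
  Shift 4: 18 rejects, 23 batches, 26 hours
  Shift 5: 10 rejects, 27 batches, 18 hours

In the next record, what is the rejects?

Rejects goes 42, 34, 26, 18, 10 → 2 (−8 each step).

2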